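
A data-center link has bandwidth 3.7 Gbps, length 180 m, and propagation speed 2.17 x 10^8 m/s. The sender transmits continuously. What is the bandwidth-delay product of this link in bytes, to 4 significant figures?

383.6 bytes

Propagation delay = 180 / 217000000 = 8.29493e-07 s.
BDP = R × t_prop = 3700000000 × 8.29493e-07 = 3069.12 bits.
In bytes: 3069.12/8 = 383.6 bytes.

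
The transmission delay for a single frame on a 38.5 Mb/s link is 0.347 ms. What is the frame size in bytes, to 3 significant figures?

1670 bytes

L = R × t_tx = 38500000 b/s × 0.000347 s = 13359.5 bits.
In bytes: 13359.5 / 8 = 1670 bytes.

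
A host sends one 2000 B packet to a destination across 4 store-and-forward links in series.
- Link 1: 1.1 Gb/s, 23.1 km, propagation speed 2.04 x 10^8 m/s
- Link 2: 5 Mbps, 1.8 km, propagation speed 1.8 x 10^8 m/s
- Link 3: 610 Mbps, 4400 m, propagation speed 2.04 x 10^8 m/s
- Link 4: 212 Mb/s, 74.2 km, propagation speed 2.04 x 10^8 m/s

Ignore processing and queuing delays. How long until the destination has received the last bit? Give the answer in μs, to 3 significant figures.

3820 μs

L = 2000 × 8 = 16000 bits.
Transmission delays (L/R per hop): 14.5455, 3200, 26.2295, 75.4717 μs; sum = 3316.25 μs.
Propagation delays (d/s per hop): 113.235, 10, 21.5686, 363.725 μs; sum = 508.529 μs.
End-to-end = 3820 μs.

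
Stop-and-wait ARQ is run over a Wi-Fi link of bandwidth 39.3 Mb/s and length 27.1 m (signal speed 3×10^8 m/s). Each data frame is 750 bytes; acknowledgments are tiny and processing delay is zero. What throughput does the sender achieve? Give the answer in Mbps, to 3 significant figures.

t_tx = L/R = 6000/39300000 = 0.000152672 s.
t_prop = 27.1/300000000 = 9.03333e-08 s; RTT = 1.80667e-07 s.
Cycle = t_tx + RTT = 0.000152852 s.
Throughput = L / cycle = 6000 / 0.000152852 = 39.3 Mbps.

39.3 Mbps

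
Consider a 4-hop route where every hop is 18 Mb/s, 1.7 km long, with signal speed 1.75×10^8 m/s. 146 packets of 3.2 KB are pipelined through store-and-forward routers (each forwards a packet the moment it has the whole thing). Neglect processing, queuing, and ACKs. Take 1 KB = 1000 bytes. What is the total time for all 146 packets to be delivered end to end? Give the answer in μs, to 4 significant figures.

211900 μs

Per-hop transmission t_tx = L/R = 25600/18000000 = 1422.22 μs.
Per-hop propagation t_prop = 1700/175000000 = 9.71429 μs.
Pipeline fill: first packet needs 4·t_tx to clear all hops; remaining 145 packets each add one t_tx.
Total = (4+146-1)·t_tx + 4·t_prop = 149·1422.22 + 4·9.71429 = 211900 μs.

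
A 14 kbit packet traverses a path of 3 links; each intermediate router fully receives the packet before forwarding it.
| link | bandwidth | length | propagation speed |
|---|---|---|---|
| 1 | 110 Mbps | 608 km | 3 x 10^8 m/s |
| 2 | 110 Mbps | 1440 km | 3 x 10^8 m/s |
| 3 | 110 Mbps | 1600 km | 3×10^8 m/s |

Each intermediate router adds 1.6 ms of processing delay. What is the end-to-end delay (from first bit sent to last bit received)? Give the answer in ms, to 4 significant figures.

15.74 ms

L = 14000 bits.
Transmission delay per hop = L/R = 14000/110000000 = 0.127273 ms; 3 hops → 0.381818 ms.
Propagation delays (d/s per hop): 2.02667, 4.8, 5.33333 ms; sum = 12.16 ms.
Processing at 2 router(s): 2 × 1.6 ms = 3.2 ms.
End-to-end = 15.74 ms.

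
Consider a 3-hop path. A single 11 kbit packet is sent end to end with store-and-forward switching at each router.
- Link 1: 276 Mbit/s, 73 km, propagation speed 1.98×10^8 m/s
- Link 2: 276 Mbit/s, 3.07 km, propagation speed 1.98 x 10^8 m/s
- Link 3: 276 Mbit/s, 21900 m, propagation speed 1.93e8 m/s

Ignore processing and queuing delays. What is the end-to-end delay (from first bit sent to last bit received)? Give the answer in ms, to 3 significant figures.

0.617 ms

L = 11000 bits.
Transmission delay per hop = L/R = 11000/276000000 = 0.0398551 ms; 3 hops → 0.119565 ms.
Propagation delays (d/s per hop): 0.368687, 0.0155051, 0.113472 ms; sum = 0.497663 ms.
End-to-end = 0.617 ms.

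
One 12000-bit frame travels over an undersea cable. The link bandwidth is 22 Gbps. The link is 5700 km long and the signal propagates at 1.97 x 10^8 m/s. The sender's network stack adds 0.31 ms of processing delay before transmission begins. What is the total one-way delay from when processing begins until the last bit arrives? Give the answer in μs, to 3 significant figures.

Transmission delay = L/R = 12000 / 22000000000 = 0.545455 μs.
Propagation delay = d/s = 5700000 m / 197000000 m/s = 28934 μs.
Plus processing delay 0.31 ms = 310 μs.
Total = 29200 μs.

29200 μs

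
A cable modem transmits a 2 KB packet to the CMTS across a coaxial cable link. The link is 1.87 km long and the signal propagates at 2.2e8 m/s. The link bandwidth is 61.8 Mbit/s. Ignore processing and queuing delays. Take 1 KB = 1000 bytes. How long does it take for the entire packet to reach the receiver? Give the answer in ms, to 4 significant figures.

L = 16000 bits.
Transmission delay = L/R = 16000 / 61800000 = 0.2589 ms.
Propagation delay = d/s = 1870 m / 2.2e+08 m/s = 0.0085 ms.
Total = 0.2674 ms.

0.2674 ms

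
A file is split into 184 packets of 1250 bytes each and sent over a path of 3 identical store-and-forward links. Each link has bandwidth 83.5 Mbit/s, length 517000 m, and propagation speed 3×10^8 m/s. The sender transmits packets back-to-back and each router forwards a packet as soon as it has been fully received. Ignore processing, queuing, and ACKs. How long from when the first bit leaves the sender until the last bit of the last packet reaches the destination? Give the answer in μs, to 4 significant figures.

27450 μs

Per-hop transmission t_tx = L/R = 10000/83500000 = 119.76 μs.
Per-hop propagation t_prop = 517000/300000000 = 1723.33 μs.
Pipeline fill: first packet needs 3·t_tx to clear all hops; remaining 183 packets each add one t_tx.
Total = (3+184-1)·t_tx + 3·t_prop = 186·119.76 + 3·1723.33 = 27450 μs.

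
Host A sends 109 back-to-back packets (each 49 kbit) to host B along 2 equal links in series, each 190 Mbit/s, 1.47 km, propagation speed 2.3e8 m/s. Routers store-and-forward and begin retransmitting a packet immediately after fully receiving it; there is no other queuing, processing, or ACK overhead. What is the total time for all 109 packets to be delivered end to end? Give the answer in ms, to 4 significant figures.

28.38 ms

Per-hop transmission t_tx = L/R = 49000/190000000 = 0.257895 ms.
Per-hop propagation t_prop = 1470/2.3e+08 = 0.0063913 ms.
Pipeline fill: first packet needs 2·t_tx to clear all hops; remaining 108 packets each add one t_tx.
Total = (2+109-1)·t_tx + 2·t_prop = 110·0.257895 + 2·0.0063913 = 28.38 ms.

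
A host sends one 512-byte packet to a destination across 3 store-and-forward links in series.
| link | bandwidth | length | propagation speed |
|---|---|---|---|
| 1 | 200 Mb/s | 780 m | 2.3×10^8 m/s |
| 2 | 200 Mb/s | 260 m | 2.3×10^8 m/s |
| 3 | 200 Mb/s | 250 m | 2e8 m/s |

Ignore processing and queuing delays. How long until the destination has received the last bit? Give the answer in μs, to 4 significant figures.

67.21 μs

L = 512 × 8 = 4096 bits.
Transmission delay per hop = L/R = 4096/200000000 = 20.48 μs; 3 hops → 61.44 μs.
Propagation delays (d/s per hop): 3.3913, 1.13043, 1.25 μs; sum = 5.77174 μs.
End-to-end = 67.21 μs.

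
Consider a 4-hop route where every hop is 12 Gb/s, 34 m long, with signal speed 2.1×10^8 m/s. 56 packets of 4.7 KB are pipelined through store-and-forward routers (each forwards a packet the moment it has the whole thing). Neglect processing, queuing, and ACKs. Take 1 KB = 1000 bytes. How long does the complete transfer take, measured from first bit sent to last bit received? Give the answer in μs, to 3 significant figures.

186 μs

Per-hop transmission t_tx = L/R = 37600/12000000000 = 3.13333 μs.
Per-hop propagation t_prop = 34/210000000 = 0.161905 μs.
Pipeline fill: first packet needs 4·t_tx to clear all hops; remaining 55 packets each add one t_tx.
Total = (4+56-1)·t_tx + 4·t_prop = 59·3.13333 + 4·0.161905 = 186 μs.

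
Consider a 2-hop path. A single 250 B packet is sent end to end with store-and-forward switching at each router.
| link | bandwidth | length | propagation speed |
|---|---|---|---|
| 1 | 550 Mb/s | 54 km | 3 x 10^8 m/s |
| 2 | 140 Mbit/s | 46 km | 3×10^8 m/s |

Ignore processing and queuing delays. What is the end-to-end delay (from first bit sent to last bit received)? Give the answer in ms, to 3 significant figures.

0.351 ms

L = 250 × 8 = 2000 bits.
Transmission delays (L/R per hop): 0.00363636, 0.0142857 ms; sum = 0.0179221 ms.
Propagation delays (d/s per hop): 0.18, 0.153333 ms; sum = 0.333333 ms.
End-to-end = 0.351 ms.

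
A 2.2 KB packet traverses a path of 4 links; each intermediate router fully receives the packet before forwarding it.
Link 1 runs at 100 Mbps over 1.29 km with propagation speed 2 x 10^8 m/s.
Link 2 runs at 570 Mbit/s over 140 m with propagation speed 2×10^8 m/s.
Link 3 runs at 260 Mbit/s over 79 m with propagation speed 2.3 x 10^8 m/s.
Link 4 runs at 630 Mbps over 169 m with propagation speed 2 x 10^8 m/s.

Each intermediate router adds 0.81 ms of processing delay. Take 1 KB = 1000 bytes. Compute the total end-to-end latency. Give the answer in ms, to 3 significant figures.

2.74 ms

L = 17600 bits.
Transmission delays (L/R per hop): 0.176, 0.0308772, 0.0676923, 0.0279365 ms; sum = 0.302506 ms.
Propagation delays (d/s per hop): 0.00645, 0.0007, 0.000343478, 0.000845 ms; sum = 0.00833848 ms.
Processing at 3 router(s): 3 × 0.81 ms = 2.43 ms.
End-to-end = 2.74 ms.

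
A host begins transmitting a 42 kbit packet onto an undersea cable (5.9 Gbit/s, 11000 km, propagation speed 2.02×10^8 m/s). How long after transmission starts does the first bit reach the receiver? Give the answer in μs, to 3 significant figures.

54500 μs

First bit experiences only propagation delay: d/s = 11000000/202000000 = 54500 μs.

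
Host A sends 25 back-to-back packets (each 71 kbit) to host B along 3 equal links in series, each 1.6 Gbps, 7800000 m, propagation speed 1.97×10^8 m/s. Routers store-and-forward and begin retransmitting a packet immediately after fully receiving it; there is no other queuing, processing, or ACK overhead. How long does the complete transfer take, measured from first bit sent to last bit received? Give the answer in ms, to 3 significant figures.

120 ms

Per-hop transmission t_tx = L/R = 71000/1600000000 = 0.044375 ms.
Per-hop propagation t_prop = 7800000/197000000 = 39.5939 ms.
Pipeline fill: first packet needs 3·t_tx to clear all hops; remaining 24 packets each add one t_tx.
Total = (3+25-1)·t_tx + 3·t_prop = 27·0.044375 + 3·39.5939 = 120 ms.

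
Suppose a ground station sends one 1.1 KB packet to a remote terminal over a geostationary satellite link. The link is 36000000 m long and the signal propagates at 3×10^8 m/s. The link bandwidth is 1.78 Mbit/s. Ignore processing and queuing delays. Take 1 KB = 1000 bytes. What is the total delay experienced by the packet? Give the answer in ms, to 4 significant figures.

124.9 ms

L = 8800 bits.
Transmission delay = L/R = 8800 / 1780000 = 4.94382 ms.
Propagation delay = d/s = 36000000 m / 300000000 m/s = 120 ms.
Total = 124.9 ms.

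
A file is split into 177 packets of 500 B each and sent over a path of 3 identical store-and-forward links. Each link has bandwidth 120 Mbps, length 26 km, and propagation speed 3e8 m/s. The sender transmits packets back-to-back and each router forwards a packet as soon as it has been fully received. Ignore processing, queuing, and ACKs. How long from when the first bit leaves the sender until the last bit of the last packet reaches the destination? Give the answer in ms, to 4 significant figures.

Per-hop transmission t_tx = L/R = 4000/120000000 = 0.0333333 ms.
Per-hop propagation t_prop = 26000/300000000 = 0.0866667 ms.
Pipeline fill: first packet needs 3·t_tx to clear all hops; remaining 176 packets each add one t_tx.
Total = (3+177-1)·t_tx + 3·t_prop = 179·0.0333333 + 3·0.0866667 = 6.227 ms.

6.227 ms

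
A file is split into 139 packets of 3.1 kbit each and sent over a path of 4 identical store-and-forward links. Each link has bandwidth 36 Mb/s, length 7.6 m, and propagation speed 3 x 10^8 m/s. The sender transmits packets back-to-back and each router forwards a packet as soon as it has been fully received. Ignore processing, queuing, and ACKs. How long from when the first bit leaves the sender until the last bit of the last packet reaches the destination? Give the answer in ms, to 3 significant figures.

12.2 ms

Per-hop transmission t_tx = L/R = 3100/36000000 = 0.0861111 ms.
Per-hop propagation t_prop = 7.6/300000000 = 2.53333e-05 ms.
Pipeline fill: first packet needs 4·t_tx to clear all hops; remaining 138 packets each add one t_tx.
Total = (4+139-1)·t_tx + 4·t_prop = 142·0.0861111 + 4·2.53333e-05 = 12.2 ms.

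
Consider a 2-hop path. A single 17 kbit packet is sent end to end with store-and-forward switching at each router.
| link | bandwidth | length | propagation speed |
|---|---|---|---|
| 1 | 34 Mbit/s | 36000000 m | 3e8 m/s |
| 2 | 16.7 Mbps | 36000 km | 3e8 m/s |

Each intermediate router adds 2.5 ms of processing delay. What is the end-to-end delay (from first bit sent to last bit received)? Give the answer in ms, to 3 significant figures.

L = 17000 bits.
Transmission delays (L/R per hop): 0.5, 1.01796 ms; sum = 1.51796 ms.
Propagation delays (d/s per hop): 120, 120 ms; sum = 240 ms.
Processing at 1 router(s): 1 × 2.5 ms = 2.5 ms.
End-to-end = 244 ms.

244 ms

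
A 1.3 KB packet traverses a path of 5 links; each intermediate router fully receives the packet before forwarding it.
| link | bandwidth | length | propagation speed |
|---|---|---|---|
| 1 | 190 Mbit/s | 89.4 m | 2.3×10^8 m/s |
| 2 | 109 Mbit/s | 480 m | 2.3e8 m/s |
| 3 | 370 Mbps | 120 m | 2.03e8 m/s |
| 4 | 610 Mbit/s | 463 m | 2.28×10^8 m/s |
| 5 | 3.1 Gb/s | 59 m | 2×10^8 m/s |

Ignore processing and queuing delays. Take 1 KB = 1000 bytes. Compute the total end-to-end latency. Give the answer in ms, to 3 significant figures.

L = 10400 bits.
Transmission delays (L/R per hop): 0.0547368, 0.0954128, 0.0281081, 0.0170492, 0.00335484 ms; sum = 0.198662 ms.
Propagation delays (d/s per hop): 0.000388696, 0.00208696, 0.000591133, 0.0020307, 0.000295 ms; sum = 0.00539249 ms.
End-to-end = 0.204 ms.

0.204 ms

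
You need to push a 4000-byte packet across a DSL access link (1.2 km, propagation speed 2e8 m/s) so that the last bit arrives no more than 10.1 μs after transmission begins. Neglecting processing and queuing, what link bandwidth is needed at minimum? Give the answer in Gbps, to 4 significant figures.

7.805 Gbps

L = 32000 bits.
Propagation delay = 1200 / 200000000 = 6 μs.
Transmission budget = 10.1 − 6 = 4.1 μs.
R ≥ L / t_tx = 32000 bits / 4.1e-06 s = 7.805 Gbps.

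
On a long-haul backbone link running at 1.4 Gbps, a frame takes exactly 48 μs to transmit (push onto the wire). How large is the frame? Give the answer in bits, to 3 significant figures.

67200 bits

L = R × t_tx = 1400000000 b/s × 4.8e-05 s = 67200 bits.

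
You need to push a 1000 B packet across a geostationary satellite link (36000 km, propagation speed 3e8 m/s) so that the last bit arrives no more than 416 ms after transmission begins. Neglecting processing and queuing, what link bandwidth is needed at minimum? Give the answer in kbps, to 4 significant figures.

L = 8000 bits.
Propagation delay = 36000000 / 300000000 = 120 ms.
Transmission budget = 416 − 120 = 296 ms.
R ≥ L / t_tx = 8000 bits / 0.296 s = 27.03 kbps.

27.03 kbps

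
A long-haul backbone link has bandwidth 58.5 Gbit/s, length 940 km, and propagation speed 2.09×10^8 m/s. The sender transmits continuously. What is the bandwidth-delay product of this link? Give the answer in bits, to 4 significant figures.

263100000 bits

Propagation delay = 940000 / 209000000 = 0.00449761 s.
BDP = R × t_prop = 58500000000 × 0.00449761 = 263110000 bits.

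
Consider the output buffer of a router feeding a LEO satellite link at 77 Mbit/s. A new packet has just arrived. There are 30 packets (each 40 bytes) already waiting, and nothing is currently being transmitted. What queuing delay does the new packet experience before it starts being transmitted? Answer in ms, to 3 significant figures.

Each queued packet: L/R = 320/77000000 = 0.00415584 ms.
30 queued → 0.124675 ms.
Queuing delay = 0.125 ms.

0.125 ms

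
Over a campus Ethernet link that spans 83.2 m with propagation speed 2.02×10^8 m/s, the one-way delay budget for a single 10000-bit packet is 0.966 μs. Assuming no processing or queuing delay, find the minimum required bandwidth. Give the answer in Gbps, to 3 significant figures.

18.0 Gbps

Propagation delay = 83.2 / 202000000 = 0.411881 μs.
Transmission budget = 0.966 − 0.411881 = 0.554119 μs.
R ≥ L / t_tx = 10000 bits / 5.54119e-07 s = 18.0 Gbps.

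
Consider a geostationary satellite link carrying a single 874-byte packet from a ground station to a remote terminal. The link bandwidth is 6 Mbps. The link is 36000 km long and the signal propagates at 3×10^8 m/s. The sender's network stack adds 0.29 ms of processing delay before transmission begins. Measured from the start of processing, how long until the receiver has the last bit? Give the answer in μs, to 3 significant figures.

121000 μs

L = 874 × 8 = 6992 bits.
Transmission delay = L/R = 6992 / 6000000 = 1165.33 μs.
Propagation delay = d/s = 36000000 m / 300000000 m/s = 120000 μs.
Plus processing delay 0.29 ms = 290 μs.
Total = 121000 μs.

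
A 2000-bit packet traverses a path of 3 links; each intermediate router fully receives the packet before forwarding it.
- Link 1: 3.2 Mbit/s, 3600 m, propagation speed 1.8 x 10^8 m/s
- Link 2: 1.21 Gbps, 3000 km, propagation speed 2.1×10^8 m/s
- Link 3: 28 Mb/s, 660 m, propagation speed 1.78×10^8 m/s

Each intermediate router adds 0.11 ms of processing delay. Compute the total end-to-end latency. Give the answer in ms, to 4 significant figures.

15.23 ms

Transmission delays (L/R per hop): 0.625, 0.00165289, 0.0714286 ms; sum = 0.698081 ms.
Propagation delays (d/s per hop): 0.02, 14.2857, 0.00370787 ms; sum = 14.3094 ms.
Processing at 2 router(s): 2 × 0.11 ms = 0.22 ms.
End-to-end = 15.23 ms.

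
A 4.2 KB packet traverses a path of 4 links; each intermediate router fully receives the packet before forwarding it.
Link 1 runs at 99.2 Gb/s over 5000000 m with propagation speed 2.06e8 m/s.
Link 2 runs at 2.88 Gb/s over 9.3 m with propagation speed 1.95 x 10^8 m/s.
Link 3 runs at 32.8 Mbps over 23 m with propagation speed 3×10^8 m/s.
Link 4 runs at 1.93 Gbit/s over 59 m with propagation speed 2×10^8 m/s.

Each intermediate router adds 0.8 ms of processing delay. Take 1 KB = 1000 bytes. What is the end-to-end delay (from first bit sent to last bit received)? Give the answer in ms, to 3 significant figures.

27.7 ms

L = 33600 bits.
Transmission delays (L/R per hop): 0.00033871, 0.0116667, 1.02439, 0.0174093 ms; sum = 1.0538 ms.
Propagation delays (d/s per hop): 24.2718, 4.76923e-05, 7.66667e-05, 0.000295 ms; sum = 24.2723 ms.
Processing at 3 router(s): 3 × 0.8 ms = 2.4 ms.
End-to-end = 27.7 ms.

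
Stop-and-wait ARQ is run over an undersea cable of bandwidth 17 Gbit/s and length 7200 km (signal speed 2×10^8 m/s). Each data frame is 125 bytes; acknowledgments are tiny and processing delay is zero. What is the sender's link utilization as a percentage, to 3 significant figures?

t_tx = L/R = 1000/17000000000 = 5.88235e-08 s.
t_prop = 7200000/200000000 = 0.036 s; RTT = 0.072 s.
Cycle = t_tx + RTT = 0.0720001 s.
Utilization = t_tx / cycle = 5.88235e-08/0.0720001 = 0.0000817 %.

0.0000817 %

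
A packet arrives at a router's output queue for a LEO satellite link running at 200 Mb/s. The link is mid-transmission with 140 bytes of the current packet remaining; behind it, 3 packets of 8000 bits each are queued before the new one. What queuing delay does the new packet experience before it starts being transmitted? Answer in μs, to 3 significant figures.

126 μs

Each queued packet: L/R = 8000/200000000 = 40 μs.
3 queued → 120 μs.
Plus remaining 1120 bits of current packet: 5.6 μs.
Queuing delay = 126 μs.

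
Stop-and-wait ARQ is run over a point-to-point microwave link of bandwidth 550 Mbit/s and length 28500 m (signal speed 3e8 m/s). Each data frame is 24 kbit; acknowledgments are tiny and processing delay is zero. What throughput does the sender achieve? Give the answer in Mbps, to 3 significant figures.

t_tx = L/R = 24000/550000000 = 4.36364e-05 s.
t_prop = 28500/300000000 = 9.5e-05 s; RTT = 0.00019 s.
Cycle = t_tx + RTT = 0.000233636 s.
Throughput = L / cycle = 24000 / 0.000233636 = 103 Mbps.

103 Mbps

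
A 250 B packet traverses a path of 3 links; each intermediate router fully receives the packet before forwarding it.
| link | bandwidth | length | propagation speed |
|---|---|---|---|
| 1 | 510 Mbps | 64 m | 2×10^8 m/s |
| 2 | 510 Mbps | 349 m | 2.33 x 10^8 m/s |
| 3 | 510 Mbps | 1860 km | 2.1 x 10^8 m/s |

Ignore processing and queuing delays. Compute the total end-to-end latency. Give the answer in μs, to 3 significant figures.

8870 μs

L = 250 × 8 = 2000 bits.
Transmission delay per hop = L/R = 2000/510000000 = 3.92157 μs; 3 hops → 11.7647 μs.
Propagation delays (d/s per hop): 0.32, 1.49785, 8857.14 μs; sum = 8858.96 μs.
End-to-end = 8870 μs.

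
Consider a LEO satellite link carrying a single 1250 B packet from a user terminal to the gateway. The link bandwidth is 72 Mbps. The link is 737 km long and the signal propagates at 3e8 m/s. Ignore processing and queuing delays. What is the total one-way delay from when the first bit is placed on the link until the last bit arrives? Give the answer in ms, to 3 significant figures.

2.60 ms

L = 1250 × 8 = 10000 bits.
Transmission delay = L/R = 10000 / 72000000 = 0.138889 ms.
Propagation delay = d/s = 737000 m / 300000000 m/s = 2.45667 ms.
Total = 2.60 ms.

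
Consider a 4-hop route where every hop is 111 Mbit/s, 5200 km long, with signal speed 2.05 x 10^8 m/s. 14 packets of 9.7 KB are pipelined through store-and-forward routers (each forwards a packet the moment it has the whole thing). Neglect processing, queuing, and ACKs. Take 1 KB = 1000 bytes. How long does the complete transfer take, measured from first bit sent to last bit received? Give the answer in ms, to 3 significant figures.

113 ms

Per-hop transmission t_tx = L/R = 77600/111000000 = 0.699099 ms.
Per-hop propagation t_prop = 5200000/2.05e+08 = 25.3659 ms.
Pipeline fill: first packet needs 4·t_tx to clear all hops; remaining 13 packets each add one t_tx.
Total = (4+14-1)·t_tx + 4·t_prop = 17·0.699099 + 4·25.3659 = 113 ms.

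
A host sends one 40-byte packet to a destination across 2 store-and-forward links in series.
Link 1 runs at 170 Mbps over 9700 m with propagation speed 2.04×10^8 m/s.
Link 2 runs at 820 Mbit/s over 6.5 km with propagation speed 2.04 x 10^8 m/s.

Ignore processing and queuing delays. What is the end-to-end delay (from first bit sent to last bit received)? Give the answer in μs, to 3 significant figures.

81.7 μs

L = 40 × 8 = 320 bits.
Transmission delays (L/R per hop): 1.88235, 0.390244 μs; sum = 2.2726 μs.
Propagation delays (d/s per hop): 47.549, 31.8627 μs; sum = 79.4118 μs.
End-to-end = 81.7 μs.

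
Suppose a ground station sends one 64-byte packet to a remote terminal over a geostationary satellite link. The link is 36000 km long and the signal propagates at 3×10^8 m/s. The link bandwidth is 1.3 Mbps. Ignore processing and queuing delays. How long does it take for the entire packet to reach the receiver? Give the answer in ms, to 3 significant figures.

L = 64 × 8 = 512 bits.
Transmission delay = L/R = 512 / 1300000 = 0.393846 ms.
Propagation delay = d/s = 36000000 m / 300000000 m/s = 120 ms.
Total = 120 ms.

120 ms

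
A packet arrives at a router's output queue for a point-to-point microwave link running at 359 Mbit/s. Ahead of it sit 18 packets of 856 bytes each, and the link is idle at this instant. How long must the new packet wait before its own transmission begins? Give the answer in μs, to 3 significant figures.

Each queued packet: L/R = 6848/359000000 = 19.0752 μs.
18 queued → 343.354 μs.
Queuing delay = 343 μs.

343 μs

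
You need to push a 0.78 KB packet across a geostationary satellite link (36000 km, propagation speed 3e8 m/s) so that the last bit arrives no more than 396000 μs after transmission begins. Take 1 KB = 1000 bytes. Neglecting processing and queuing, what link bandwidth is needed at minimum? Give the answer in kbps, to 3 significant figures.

L = 6240 bits.
Propagation delay = 36000000 / 300000000 = 120000 μs.
Transmission budget = 396000 − 120000 = 276000 μs.
R ≥ L / t_tx = 6240 bits / 0.276 s = 22.6 kbps.

22.6 kbps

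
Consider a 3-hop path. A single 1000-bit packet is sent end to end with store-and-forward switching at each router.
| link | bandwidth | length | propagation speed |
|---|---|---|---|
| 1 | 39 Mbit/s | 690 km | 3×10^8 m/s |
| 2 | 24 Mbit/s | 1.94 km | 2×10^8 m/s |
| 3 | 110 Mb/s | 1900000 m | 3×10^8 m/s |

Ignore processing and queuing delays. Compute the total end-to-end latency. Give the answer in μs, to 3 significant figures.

8720 μs

Transmission delays (L/R per hop): 25.641, 41.6667, 9.09091 μs; sum = 76.3986 μs.
Propagation delays (d/s per hop): 2300, 9.7, 6333.33 μs; sum = 8643.03 μs.
End-to-end = 8720 μs.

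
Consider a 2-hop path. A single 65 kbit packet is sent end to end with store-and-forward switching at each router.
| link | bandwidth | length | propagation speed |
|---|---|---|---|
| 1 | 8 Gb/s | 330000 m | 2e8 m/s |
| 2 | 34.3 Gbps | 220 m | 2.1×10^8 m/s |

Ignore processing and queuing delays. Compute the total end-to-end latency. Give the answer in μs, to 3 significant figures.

1660 μs

L = 65000 bits.
Transmission delays (L/R per hop): 8.125, 1.89504 μs; sum = 10.02 μs.
Propagation delays (d/s per hop): 1650, 1.04762 μs; sum = 1651.05 μs.
End-to-end = 1660 μs.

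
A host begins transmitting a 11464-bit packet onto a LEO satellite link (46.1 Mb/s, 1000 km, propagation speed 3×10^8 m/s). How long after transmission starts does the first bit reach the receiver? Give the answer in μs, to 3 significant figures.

First bit experiences only propagation delay: d/s = 1000000/300000000 = 3330 μs.

3330 μs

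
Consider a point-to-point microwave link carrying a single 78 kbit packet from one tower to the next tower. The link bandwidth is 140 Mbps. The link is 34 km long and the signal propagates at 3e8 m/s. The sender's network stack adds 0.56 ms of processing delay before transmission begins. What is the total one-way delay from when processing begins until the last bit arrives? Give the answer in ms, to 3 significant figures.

L = 78000 bits.
Transmission delay = L/R = 78000 / 140000000 = 0.557143 ms.
Propagation delay = d/s = 34000 m / 300000000 m/s = 0.113333 ms.
Plus processing delay 0.56 ms = 0.56 ms.
Total = 1.23 ms.

1.23 ms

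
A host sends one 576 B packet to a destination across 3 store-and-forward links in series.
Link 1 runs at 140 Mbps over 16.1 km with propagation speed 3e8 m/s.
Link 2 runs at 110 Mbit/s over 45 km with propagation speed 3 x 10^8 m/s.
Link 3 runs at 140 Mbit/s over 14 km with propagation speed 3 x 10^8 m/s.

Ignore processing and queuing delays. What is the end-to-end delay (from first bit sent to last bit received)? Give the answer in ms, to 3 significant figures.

L = 576 × 8 = 4608 bits.
Transmission delays (L/R per hop): 0.0329143, 0.0418909, 0.0329143 ms; sum = 0.107719 ms.
Propagation delays (d/s per hop): 0.0536667, 0.15, 0.0466667 ms; sum = 0.250333 ms.
End-to-end = 0.358 ms.

0.358 ms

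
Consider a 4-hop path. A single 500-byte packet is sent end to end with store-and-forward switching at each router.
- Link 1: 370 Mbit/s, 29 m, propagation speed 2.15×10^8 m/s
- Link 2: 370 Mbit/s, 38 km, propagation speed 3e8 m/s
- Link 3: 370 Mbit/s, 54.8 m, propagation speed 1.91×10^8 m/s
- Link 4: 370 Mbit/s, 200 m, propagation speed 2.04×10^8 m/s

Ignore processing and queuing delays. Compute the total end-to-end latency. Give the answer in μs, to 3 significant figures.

171 μs

L = 500 × 8 = 4000 bits.
Transmission delay per hop = L/R = 4000/370000000 = 10.8108 μs; 4 hops → 43.2432 μs.
Propagation delays (d/s per hop): 0.134884, 126.667, 0.286911, 0.980392 μs; sum = 128.069 μs.
End-to-end = 171 μs.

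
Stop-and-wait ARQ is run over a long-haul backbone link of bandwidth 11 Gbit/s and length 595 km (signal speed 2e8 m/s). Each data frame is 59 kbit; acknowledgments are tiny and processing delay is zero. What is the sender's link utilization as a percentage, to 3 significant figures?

t_tx = L/R = 59000/11000000000 = 5.36364e-06 s.
t_prop = 595000/200000000 = 0.002975 s; RTT = 0.00595 s.
Cycle = t_tx + RTT = 0.00595536 s.
Utilization = t_tx / cycle = 5.36364e-06/0.00595536 = 0.0901 %.

0.0901 %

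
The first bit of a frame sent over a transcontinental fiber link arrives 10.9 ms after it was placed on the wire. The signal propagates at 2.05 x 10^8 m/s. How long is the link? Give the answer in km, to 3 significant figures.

d = s × t_prop = 2.05e+08 × 0.0109 = 2230 km.

2230 km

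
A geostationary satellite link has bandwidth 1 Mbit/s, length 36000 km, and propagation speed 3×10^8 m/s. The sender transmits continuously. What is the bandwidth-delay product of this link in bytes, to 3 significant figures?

15000 bytes

Propagation delay = 36000000 / 300000000 = 0.12 s.
BDP = R × t_prop = 1000000 × 0.12 = 120000 bits.
In bytes: 120000/8 = 15000 bytes.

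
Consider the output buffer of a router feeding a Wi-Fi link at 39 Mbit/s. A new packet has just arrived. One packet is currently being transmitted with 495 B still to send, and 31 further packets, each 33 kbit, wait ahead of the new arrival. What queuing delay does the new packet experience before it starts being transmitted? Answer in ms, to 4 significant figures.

26.33 ms

Each queued packet: L/R = 33000/39000000 = 0.846154 ms.
31 queued → 26.2308 ms.
Plus remaining 3960 bits of current packet: 0.101538 ms.
Queuing delay = 26.33 ms.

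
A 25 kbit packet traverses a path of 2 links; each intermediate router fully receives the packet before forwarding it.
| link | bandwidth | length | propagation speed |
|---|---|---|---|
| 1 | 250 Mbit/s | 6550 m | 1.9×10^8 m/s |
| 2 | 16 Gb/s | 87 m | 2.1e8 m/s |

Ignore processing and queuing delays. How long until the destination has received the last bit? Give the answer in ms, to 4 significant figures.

L = 25000 bits.
Transmission delays (L/R per hop): 0.1, 0.0015625 ms; sum = 0.101563 ms.
Propagation delays (d/s per hop): 0.0344737, 0.000414286 ms; sum = 0.034888 ms.
End-to-end = 0.1365 ms.

0.1365 ms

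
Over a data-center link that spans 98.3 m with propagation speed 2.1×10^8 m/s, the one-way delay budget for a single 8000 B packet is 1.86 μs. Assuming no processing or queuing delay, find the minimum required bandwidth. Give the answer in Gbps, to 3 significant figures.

46.0 Gbps

L = 64000 bits.
Propagation delay = 98.3 / 210000000 = 0.468095 μs.
Transmission budget = 1.86 − 0.468095 = 1.3919 μs.
R ≥ L / t_tx = 64000 bits / 1.3919e-06 s = 46.0 Gbps.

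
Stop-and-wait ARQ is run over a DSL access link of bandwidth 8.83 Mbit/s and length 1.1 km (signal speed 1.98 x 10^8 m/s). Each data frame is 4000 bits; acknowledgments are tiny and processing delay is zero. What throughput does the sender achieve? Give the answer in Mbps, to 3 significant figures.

8.62 Mbps

t_tx = L/R = 4000/8830000 = 0.000453001 s.
t_prop = 1100/198000000 = 5.55556e-06 s; RTT = 1.11111e-05 s.
Cycle = t_tx + RTT = 0.000464112 s.
Throughput = L / cycle = 4000 / 0.000464112 = 8.62 Mbps.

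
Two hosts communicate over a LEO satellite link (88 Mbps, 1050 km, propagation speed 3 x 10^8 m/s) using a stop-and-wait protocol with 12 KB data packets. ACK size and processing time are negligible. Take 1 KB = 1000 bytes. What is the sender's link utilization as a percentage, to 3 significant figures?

13.5 %

t_tx = L/R = 96000/88000000 = 0.00109091 s.
t_prop = 1050000/300000000 = 0.0035 s; RTT = 0.007 s.
Cycle = t_tx + RTT = 0.00809091 s.
Utilization = t_tx / cycle = 0.00109091/0.00809091 = 13.5 %.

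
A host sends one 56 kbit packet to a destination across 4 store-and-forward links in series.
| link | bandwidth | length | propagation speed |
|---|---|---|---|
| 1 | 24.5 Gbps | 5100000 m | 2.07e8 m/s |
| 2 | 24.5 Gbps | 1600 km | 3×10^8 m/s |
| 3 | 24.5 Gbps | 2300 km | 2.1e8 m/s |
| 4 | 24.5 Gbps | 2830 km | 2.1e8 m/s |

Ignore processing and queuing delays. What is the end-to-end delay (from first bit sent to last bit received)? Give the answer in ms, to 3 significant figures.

54.4 ms

L = 56000 bits.
Transmission delay per hop = L/R = 56000/24500000000 = 0.00228571 ms; 4 hops → 0.00914286 ms.
Propagation delays (d/s per hop): 24.6377, 5.33333, 10.9524, 13.4762 ms; sum = 54.3996 ms.
End-to-end = 54.4 ms.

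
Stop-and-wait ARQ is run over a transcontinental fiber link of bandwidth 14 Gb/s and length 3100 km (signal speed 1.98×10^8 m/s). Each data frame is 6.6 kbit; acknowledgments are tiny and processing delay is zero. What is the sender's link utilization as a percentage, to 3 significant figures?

t_tx = L/R = 6600/14000000000 = 4.71429e-07 s.
t_prop = 3100000/198000000 = 0.0156566 s; RTT = 0.0313131 s.
Cycle = t_tx + RTT = 0.0313136 s.
Utilization = t_tx / cycle = 4.71429e-07/0.0313136 = 0.00151 %.

0.00151 %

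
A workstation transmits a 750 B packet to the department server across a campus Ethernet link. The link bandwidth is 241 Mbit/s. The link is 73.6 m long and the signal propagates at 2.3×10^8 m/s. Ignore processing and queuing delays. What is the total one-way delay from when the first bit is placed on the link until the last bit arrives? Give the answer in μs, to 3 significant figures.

25.2 μs

L = 750 × 8 = 6000 bits.
Transmission delay = L/R = 6000 / 241000000 = 24.8963 μs.
Propagation delay = d/s = 73.6 m / 2.3e+08 m/s = 0.32 μs.
Total = 25.2 μs.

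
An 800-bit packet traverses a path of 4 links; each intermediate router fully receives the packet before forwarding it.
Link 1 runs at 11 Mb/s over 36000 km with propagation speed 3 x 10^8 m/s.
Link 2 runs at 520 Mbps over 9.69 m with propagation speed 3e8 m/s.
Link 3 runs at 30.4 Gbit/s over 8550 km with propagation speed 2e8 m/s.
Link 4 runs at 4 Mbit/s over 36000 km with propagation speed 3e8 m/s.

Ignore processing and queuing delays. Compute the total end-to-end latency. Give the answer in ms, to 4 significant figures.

Transmission delays (L/R per hop): 0.0727273, 0.00153846, 2.63158e-05, 0.2 ms; sum = 0.274292 ms.
Propagation delays (d/s per hop): 120, 3.23e-05, 42.75, 120 ms; sum = 282.75 ms.
End-to-end = 283.0 ms.

283.0 ms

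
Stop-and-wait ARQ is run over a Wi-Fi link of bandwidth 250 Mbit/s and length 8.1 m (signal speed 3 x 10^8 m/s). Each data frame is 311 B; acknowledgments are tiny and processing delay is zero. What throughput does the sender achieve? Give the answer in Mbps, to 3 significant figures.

249 Mbps

t_tx = L/R = 2488/250000000 = 9.952e-06 s.
t_prop = 8.1/300000000 = 2.7e-08 s; RTT = 5.4e-08 s.
Cycle = t_tx + RTT = 1.0006e-05 s.
Throughput = L / cycle = 2488 / 1.0006e-05 = 249 Mbps.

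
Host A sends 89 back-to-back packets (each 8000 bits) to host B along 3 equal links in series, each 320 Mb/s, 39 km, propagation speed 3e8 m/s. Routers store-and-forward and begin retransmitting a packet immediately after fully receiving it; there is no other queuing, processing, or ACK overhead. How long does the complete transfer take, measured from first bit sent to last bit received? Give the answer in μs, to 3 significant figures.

2670 μs

Per-hop transmission t_tx = L/R = 8000/320000000 = 25 μs.
Per-hop propagation t_prop = 39000/300000000 = 130 μs.
Pipeline fill: first packet needs 3·t_tx to clear all hops; remaining 88 packets each add one t_tx.
Total = (3+89-1)·t_tx + 3·t_prop = 91·25 + 3·130 = 2670 μs.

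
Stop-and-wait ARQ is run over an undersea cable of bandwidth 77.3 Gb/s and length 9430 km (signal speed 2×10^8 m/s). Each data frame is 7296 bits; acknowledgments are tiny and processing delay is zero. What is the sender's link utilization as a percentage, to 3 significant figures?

0.000100 %

t_tx = L/R = 7296/77300000000 = 9.43855e-08 s.
t_prop = 9430000/200000000 = 0.04715 s; RTT = 0.0943 s.
Cycle = t_tx + RTT = 0.0943001 s.
Utilization = t_tx / cycle = 9.43855e-08/0.0943001 = 0.000100 %.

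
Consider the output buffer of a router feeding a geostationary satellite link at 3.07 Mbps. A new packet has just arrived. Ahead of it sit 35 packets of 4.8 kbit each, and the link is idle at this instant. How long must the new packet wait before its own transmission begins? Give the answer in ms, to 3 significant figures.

54.7 ms

Each queued packet: L/R = 4800/3070000 = 1.56352 ms.
35 queued → 54.7231 ms.
Queuing delay = 54.7 ms.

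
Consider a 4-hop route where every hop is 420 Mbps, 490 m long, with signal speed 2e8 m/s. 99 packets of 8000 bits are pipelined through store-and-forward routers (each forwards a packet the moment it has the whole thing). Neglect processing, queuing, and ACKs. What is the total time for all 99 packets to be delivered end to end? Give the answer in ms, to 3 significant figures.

Per-hop transmission t_tx = L/R = 8000/420000000 = 0.0190476 ms.
Per-hop propagation t_prop = 490/200000000 = 0.00245 ms.
Pipeline fill: first packet needs 4·t_tx to clear all hops; remaining 98 packets each add one t_tx.
Total = (4+99-1)·t_tx + 4·t_prop = 102·0.0190476 + 4·0.00245 = 1.95 ms.

1.95 ms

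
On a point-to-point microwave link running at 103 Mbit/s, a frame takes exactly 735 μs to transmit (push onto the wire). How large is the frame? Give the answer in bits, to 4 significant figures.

75710 bits

L = R × t_tx = 103000000 b/s × 0.000735 s = 75705 bits.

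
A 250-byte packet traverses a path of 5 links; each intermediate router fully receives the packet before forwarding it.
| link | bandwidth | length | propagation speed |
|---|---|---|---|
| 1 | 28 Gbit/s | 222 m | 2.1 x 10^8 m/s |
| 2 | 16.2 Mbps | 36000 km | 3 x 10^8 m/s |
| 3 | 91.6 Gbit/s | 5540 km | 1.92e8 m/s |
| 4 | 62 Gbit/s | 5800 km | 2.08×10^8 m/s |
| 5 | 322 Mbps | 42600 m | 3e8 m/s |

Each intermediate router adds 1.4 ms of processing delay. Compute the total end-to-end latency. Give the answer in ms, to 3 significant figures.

183 ms

L = 250 × 8 = 2000 bits.
Transmission delays (L/R per hop): 7.14286e-05, 0.123457, 2.18341e-05, 3.22581e-05, 0.00621118 ms; sum = 0.129793 ms.
Propagation delays (d/s per hop): 0.00105714, 120, 28.8542, 27.8846, 0.142 ms; sum = 176.882 ms.
Processing at 4 router(s): 4 × 1.4 ms = 5.6 ms.
End-to-end = 183 ms.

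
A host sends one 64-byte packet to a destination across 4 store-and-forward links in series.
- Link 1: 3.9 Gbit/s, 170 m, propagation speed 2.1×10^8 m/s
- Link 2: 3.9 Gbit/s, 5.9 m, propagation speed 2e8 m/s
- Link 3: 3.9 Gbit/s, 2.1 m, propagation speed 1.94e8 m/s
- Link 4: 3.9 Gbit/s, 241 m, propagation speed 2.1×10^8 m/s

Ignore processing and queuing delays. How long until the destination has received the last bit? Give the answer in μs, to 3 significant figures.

L = 64 × 8 = 512 bits.
Transmission delay per hop = L/R = 512/3900000000 = 0.131282 μs; 4 hops → 0.525128 μs.
Propagation delays (d/s per hop): 0.809524, 0.0295, 0.0108247, 1.14762 μs; sum = 1.99747 μs.
End-to-end = 2.52 μs.

2.52 μs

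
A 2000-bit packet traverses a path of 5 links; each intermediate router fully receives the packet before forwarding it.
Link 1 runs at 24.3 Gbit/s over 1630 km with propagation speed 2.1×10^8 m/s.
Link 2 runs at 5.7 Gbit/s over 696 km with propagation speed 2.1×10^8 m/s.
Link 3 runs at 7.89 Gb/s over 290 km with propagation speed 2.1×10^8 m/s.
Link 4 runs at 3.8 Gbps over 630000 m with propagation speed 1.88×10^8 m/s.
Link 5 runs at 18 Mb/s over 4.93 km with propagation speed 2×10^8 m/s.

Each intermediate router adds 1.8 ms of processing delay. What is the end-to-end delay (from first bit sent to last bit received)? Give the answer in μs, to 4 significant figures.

Transmission delays (L/R per hop): 0.0823045, 0.350877, 0.253485, 0.526316, 111.111 μs; sum = 112.324 μs.
Propagation delays (d/s per hop): 7761.9, 3314.29, 1380.95, 3351.06, 24.65 μs; sum = 15832.9 μs.
Processing at 4 router(s): 4 × 1.8 ms = 7200 μs.
End-to-end = 23150 μs.

23150 μs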